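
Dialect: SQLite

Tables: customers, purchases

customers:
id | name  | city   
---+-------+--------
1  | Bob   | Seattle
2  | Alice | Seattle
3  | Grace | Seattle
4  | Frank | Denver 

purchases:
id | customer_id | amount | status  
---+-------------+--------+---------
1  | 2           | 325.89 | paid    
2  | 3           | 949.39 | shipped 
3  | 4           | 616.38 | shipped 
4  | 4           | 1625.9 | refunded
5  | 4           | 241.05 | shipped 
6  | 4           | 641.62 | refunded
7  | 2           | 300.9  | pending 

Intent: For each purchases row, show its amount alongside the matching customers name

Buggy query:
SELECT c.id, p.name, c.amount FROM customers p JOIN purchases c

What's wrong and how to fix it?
Bug: Missing join condition: each purchases row is matched to all customers rows instead of just its own

Fix: Add ON c.customer_id = p.id to the JOIN

Corrected query:
SELECT c.id, p.name, c.amount FROM customers p JOIN purchases c ON c.customer_id = p.id

Result:
id | name  | amount
---+-------+-------
1  | Alice | 325.89
2  | Grace | 949.39
3  | Frank | 616.38
4  | Frank | 1625.9
5  | Frank | 241.05
6  | Frank | 641.62
7  | Alice | 300.9 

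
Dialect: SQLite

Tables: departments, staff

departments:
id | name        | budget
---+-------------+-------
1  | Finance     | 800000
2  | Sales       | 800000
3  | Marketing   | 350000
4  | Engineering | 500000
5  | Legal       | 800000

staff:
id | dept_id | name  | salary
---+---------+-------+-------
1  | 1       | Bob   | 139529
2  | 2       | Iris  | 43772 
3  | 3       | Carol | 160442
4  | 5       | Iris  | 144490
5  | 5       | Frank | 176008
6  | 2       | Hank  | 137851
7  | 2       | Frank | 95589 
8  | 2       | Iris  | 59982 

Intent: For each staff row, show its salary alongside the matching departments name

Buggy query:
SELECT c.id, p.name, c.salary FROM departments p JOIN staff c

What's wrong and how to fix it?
Bug: JOIN with no ON clause produces a cartesian product; every staff row pairs with every departments row

Fix: Add ON c.dept_id = p.id to the JOIN

Corrected query:
SELECT c.id, p.name, c.salary FROM departments p JOIN staff c ON c.dept_id = p.id

Result:
id | name      | salary
---+-----------+-------
1  | Finance   | 139529
2  | Sales     | 43772 
3  | Marketing | 160442
4  | Legal     | 144490
5  | Legal     | 176008
6  | Sales     | 137851
7  | Sales     | 95589 
8  | Sales     | 59982 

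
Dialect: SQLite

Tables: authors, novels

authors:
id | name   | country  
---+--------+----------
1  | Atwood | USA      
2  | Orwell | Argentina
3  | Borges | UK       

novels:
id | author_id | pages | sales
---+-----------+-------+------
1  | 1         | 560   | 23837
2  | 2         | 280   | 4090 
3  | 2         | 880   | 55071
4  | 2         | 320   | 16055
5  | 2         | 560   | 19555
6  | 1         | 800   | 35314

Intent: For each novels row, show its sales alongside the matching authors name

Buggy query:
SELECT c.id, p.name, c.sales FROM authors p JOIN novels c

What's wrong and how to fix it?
Bug: JOIN with no ON clause produces a cartesian product; every novels row pairs with every authors row

Fix: Specify the join condition linking the foreign key to the parent id

Corrected query:
SELECT c.id, p.name, c.sales FROM authors p JOIN novels c ON c.author_id = p.id

Result:
id | name   | sales
---+--------+------
1  | Atwood | 23837
2  | Orwell | 4090 
3  | Orwell | 55071
4  | Orwell | 16055
5  | Orwell | 19555
6  | Atwood | 35314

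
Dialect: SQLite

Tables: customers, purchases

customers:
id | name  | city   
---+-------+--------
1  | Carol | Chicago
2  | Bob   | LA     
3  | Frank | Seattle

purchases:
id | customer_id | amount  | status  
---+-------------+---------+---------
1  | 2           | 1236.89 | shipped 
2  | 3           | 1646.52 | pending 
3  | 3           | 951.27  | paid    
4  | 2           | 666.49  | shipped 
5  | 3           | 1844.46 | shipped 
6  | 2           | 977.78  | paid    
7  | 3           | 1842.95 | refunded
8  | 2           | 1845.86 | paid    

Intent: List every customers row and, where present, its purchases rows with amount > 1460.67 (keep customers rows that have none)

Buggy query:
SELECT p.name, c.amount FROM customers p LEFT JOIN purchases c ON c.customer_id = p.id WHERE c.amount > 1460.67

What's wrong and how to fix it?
Bug: A WHERE condition on the right-hand table after LEFT JOIN drops unmatched parents

Fix: Put 'c.amount > 1460.67' in the JOIN's ON clause instead of WHERE

Corrected query:
SELECT p.name, c.amount FROM customers p LEFT JOIN purchases c ON c.customer_id = p.id AND c.amount > 1460.67

Result:
name  | amount 
------+--------
Carol | NULL   
Bob   | 1845.86
Frank | 1646.52
Frank | 1842.95
Frank | 1844.46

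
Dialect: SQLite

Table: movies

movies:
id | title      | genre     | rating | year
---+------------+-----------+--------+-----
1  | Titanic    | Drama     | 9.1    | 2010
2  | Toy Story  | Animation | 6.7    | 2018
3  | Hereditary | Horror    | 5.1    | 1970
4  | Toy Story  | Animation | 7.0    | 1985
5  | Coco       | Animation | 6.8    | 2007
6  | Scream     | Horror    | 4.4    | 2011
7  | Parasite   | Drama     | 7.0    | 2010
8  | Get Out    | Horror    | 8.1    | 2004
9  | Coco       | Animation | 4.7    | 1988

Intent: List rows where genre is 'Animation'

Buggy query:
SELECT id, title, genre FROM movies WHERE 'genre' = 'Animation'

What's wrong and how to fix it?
Bug: Single quotes denote string literals in SQL; the column name is being compared as a constant string

Fix: Reference the column as genre without single quotes

Corrected query:
SELECT id, title, genre FROM movies WHERE genre = 'Animation'

Result:
id | title     | genre    
---+-----------+----------
2  | Toy Story | Animation
4  | Toy Story | Animation
5  | Coco      | Animation
9  | Coco      | Animation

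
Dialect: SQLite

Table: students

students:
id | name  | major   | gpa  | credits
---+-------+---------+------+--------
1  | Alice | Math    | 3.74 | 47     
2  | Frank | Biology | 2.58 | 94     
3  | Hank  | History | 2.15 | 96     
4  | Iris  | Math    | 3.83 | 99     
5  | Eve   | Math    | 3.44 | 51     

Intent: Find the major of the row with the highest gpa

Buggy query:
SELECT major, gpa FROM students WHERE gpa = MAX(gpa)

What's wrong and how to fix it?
Bug: WHERE is evaluated per row; an aggregate over the whole table isn't defined there

Fix: Wrap MAX in a scalar subquery so WHERE compares against a single value

Corrected query:
SELECT major, gpa FROM students WHERE gpa = (SELECT MAX(gpa) FROM students)

Result:
major | gpa 
------+-----
Math  | 3.83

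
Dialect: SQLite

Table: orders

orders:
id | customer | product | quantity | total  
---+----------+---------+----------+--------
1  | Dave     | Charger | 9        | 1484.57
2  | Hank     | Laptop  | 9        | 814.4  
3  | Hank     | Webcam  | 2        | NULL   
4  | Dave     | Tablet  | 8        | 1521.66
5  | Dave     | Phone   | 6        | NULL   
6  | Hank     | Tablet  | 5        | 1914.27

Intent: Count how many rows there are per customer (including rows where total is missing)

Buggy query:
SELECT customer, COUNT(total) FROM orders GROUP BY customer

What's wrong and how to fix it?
Bug: COUNT(total) skips NULLs, so groups with missing total are undercounted

Fix: Replace COUNT(total) with COUNT(*)

Corrected query:
SELECT customer, COUNT(*) FROM orders GROUP BY customer

Result:
customer | COUNT(*)
---------+---------
Dave     | 3       
Hank     | 3       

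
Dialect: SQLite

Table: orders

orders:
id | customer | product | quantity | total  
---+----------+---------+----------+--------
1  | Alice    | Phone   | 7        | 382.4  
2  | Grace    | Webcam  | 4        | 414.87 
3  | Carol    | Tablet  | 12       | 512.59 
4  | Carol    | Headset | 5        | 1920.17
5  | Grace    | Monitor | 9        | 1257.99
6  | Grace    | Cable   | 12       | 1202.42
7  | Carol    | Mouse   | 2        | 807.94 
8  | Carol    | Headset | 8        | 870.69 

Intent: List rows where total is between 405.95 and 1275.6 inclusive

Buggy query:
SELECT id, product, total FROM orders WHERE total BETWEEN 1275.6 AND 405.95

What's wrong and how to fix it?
Bug: The bounds are reversed; BETWEEN a AND b requires a <= b to match anything

Fix: Write BETWEEN 405.95 AND 1275.6

Corrected query:
SELECT id, product, total FROM orders WHERE total BETWEEN 405.95 AND 1275.6

Result:
id | product | total  
---+---------+--------
2  | Webcam  | 414.87 
3  | Tablet  | 512.59 
5  | Monitor | 1257.99
6  | Cable   | 1202.42
7  | Mouse   | 807.94 
8  | Headset | 870.69 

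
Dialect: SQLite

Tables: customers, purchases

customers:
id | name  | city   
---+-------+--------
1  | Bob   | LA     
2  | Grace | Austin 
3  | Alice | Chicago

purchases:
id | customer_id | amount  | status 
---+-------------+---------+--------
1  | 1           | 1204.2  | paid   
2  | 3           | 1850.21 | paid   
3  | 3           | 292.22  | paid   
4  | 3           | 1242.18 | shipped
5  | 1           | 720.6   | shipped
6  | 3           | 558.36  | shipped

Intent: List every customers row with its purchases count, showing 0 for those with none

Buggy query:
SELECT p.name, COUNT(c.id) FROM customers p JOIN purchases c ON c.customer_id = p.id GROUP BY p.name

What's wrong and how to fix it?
Bug: INNER JOIN drops customers rows that have no matching purchases rows

Fix: Use LEFT JOIN so parents without children still appear (COUNT(c.id) gives 0)

Corrected query:
SELECT p.name, COUNT(c.id) FROM customers p LEFT JOIN purchases c ON c.customer_id = p.id GROUP BY p.name

Result:
name  | COUNT(c.id)
------+------------
Alice | 4          
Bob   | 2          
Grace | 0          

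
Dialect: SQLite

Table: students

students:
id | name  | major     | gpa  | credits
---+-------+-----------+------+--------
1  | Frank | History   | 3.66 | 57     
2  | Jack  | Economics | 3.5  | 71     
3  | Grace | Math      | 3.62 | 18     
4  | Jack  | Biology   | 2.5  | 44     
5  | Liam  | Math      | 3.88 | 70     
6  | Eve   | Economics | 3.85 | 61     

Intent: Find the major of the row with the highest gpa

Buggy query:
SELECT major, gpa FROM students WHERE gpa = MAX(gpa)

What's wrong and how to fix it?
Bug: WHERE is evaluated per row; an aggregate over the whole table isn't defined there

Fix: Wrap MAX in a scalar subquery so WHERE compares against a single value

Corrected query:
SELECT major, gpa FROM students WHERE gpa = (SELECT MAX(gpa) FROM students)

Result:
major | gpa 
------+-----
Math  | 3.88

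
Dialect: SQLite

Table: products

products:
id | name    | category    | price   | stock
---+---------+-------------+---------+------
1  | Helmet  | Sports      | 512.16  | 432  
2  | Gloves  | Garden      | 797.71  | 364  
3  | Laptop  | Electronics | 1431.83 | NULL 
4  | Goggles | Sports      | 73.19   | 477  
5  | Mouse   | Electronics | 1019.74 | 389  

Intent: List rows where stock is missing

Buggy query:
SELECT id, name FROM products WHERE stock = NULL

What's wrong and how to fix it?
Bug: '= NULL' is always unknown in SQL three-valued logic, so no rows match

Fix: Replace '= NULL' with 'IS NULL'

Corrected query:
SELECT id, name FROM products WHERE stock IS NULL

Result:
id | name  
---+-------
3  | Laptop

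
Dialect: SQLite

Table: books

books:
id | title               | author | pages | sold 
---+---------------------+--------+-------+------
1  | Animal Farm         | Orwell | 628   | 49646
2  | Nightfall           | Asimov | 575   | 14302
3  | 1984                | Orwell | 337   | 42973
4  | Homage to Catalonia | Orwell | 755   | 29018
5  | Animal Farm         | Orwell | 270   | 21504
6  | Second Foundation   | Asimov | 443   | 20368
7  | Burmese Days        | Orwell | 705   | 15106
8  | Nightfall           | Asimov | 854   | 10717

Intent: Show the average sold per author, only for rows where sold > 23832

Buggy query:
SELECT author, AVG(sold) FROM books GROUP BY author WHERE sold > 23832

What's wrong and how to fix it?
Bug: WHERE cannot follow GROUP BY

Fix: Move the WHERE clause before GROUP BY

Corrected query:
SELECT author, AVG(sold) FROM books WHERE sold > 23832 GROUP BY author

Result:
author | AVG(sold)   
-------+-------------
Orwell | 40545.666667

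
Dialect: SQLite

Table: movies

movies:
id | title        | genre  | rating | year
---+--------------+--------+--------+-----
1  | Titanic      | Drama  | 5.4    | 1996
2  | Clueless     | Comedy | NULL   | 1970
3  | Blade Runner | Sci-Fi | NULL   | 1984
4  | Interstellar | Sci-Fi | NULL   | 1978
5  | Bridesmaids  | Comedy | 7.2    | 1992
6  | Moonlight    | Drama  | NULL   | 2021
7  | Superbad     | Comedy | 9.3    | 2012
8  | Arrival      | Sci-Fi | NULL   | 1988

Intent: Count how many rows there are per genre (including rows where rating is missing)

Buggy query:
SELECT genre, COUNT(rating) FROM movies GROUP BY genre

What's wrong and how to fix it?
Bug: COUNT(rating) skips NULLs, so groups with missing rating are undercounted

Fix: Replace COUNT(rating) with COUNT(*)

Corrected query:
SELECT genre, COUNT(*) FROM movies GROUP BY genre

Result:
genre  | COUNT(*)
-------+---------
Comedy | 3       
Drama  | 2       
Sci-Fi | 3       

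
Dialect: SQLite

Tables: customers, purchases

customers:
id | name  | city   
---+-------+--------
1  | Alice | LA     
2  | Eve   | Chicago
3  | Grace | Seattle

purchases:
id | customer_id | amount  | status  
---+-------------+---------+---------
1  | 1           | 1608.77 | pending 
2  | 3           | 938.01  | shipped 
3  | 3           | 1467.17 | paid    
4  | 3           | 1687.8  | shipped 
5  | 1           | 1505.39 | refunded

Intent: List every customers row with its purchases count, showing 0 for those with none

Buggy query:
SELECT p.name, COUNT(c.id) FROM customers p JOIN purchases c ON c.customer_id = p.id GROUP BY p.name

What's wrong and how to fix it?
Bug: An inner join excludes parents with zero children

Fix: Use LEFT JOIN so parents without children still appear (COUNT(c.id) gives 0)

Corrected query:
SELECT p.name, COUNT(c.id) FROM customers p LEFT JOIN purchases c ON c.customer_id = p.id GROUP BY p.name

Result:
name  | COUNT(c.id)
------+------------
Alice | 2          
Eve   | 0          
Grace | 3          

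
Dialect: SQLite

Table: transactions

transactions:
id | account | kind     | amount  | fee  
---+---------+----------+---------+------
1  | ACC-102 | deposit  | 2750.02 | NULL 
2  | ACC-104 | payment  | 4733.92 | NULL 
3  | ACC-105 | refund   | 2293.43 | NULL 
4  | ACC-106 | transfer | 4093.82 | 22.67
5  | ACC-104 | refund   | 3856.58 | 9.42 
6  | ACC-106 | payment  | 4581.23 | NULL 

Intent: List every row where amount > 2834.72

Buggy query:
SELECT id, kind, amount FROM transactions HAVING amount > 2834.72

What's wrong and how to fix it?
Bug: This is a non-aggregate query (no GROUP BY, no aggregates), so in SQLite the HAVING clause is invalid here; a row-level condition belongs in WHERE

Fix: Replace HAVING with WHERE since the condition applies to individual rows

Corrected query:
SELECT id, kind, amount FROM transactions WHERE amount > 2834.72

Result:
id | kind     | amount 
---+----------+--------
2  | payment  | 4733.92
4  | transfer | 4093.82
5  | refund   | 3856.58
6  | payment  | 4581.23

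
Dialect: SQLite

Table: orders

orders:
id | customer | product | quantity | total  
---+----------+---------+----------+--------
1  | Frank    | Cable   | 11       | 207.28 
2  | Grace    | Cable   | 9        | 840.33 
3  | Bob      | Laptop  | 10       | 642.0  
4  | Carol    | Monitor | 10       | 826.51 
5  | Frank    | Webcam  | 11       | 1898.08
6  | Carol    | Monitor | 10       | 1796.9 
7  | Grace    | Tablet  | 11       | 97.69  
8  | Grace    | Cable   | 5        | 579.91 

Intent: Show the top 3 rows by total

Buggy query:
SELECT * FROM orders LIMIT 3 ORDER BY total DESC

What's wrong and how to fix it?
Bug: ORDER BY cannot follow LIMIT; LIMIT is the final clause

Fix: Sort with ORDER BY, then apply LIMIT

Corrected query:
SELECT * FROM orders ORDER BY total DESC LIMIT 3

Result:
id | customer | product | quantity | total  
---+----------+---------+----------+--------
5  | Frank    | Webcam  | 11       | 1898.08
6  | Carol    | Monitor | 10       | 1796.9 
2  | Grace    | Cable   | 9        | 840.33 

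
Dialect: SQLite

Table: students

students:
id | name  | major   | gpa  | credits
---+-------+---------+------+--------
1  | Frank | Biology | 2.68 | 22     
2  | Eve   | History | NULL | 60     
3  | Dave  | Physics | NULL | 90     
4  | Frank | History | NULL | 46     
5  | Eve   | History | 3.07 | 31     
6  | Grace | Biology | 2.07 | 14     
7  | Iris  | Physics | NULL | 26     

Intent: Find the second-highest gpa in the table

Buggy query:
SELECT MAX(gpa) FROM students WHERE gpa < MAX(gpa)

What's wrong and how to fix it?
Bug: The inner MAX is an aggregate inside WHERE, which is not allowed

Fix: Compute the overall MAX in a subquery, then take MAX of rows below it

Corrected query:
SELECT MAX(gpa) FROM students WHERE gpa < (SELECT MAX(gpa) FROM students)

Result:
MAX(gpa)
--------
2.68    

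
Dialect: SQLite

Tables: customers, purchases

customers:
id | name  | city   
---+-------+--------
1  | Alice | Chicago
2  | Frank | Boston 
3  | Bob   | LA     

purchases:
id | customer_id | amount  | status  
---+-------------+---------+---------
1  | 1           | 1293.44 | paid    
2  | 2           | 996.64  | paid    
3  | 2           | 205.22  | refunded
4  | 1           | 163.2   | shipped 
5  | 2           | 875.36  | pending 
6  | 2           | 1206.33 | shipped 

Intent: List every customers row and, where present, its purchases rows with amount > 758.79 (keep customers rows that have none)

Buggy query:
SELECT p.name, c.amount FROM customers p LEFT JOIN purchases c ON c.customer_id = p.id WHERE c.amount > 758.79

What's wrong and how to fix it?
Bug: A WHERE condition on the right-hand table after LEFT JOIN drops unmatched parents

Fix: Move the right-table condition into the ON clause so unmatched parents are kept

Corrected query:
SELECT p.name, c.amount FROM customers p LEFT JOIN purchases c ON c.customer_id = p.id AND c.amount > 758.79

Result:
name  | amount 
------+--------
Alice | 1293.44
Frank | 875.36 
Frank | 996.64 
Frank | 1206.33
Bob   | NULL   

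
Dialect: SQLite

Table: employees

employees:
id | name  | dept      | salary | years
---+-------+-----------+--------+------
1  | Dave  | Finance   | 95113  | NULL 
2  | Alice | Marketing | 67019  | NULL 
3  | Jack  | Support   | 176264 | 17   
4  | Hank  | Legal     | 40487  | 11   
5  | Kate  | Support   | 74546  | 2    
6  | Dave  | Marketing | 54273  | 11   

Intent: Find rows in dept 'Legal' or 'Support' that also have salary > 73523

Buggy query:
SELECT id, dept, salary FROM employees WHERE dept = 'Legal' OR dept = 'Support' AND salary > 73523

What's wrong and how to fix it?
Bug: Without parentheses, AND is evaluated before OR, so the salary filter only applies to the 'Support' branch

Fix: Group the OR with parentheses (or use IN), then AND the threshold

Corrected query:
SELECT id, dept, salary FROM employees WHERE (dept = 'Legal' OR dept = 'Support') AND salary > 73523

Result:
id | dept    | salary
---+---------+-------
3  | Support | 176264
5  | Support | 74546 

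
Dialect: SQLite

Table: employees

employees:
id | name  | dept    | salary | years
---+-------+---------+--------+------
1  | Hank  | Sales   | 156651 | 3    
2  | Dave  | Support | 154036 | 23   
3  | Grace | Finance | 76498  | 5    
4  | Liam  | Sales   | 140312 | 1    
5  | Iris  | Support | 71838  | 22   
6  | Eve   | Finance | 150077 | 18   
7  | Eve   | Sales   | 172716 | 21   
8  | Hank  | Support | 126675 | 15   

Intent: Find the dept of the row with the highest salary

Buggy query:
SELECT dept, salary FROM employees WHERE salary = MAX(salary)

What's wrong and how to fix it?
Bug: MAX(salary) is an aggregate and cannot be used directly in WHERE

Fix: Wrap MAX in a scalar subquery so WHERE compares against a single value

Corrected query:
SELECT dept, salary FROM employees WHERE salary = (SELECT MAX(salary) FROM employees)

Result:
dept  | salary
------+-------
Sales | 172716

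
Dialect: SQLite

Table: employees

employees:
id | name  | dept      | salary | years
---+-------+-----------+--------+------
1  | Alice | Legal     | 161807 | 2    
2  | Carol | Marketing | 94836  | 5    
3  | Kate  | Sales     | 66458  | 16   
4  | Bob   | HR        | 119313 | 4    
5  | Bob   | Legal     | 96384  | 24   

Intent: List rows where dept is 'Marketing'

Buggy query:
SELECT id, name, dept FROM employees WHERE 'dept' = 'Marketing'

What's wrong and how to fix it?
Bug: Single quotes denote string literals in SQL; the column name is being compared as a constant string

Fix: Remove the quotes around the column name (or use double quotes for an identifier)

Corrected query:
SELECT id, name, dept FROM employees WHERE dept = 'Marketing'

Result:
id | name  | dept     
---+-------+----------
2  | Carol | Marketing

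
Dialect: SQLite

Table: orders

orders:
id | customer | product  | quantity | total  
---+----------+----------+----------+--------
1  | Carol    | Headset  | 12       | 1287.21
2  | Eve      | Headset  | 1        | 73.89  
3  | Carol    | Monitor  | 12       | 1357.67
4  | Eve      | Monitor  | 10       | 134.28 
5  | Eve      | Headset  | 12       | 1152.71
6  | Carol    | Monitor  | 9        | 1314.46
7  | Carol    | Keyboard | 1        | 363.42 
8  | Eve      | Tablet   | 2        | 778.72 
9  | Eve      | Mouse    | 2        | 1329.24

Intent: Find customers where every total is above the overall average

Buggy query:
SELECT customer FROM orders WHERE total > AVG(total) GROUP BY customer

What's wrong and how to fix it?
Bug: WHERE evaluates per row before aggregation, so AVG() is unavailable

Fix: Use a subquery for AVG and a HAVING MIN(...) filter so the condition holds for every row in the group

Corrected query:
SELECT customer FROM orders GROUP BY customer HAVING MIN(total) > (SELECT AVG(total) FROM orders)

Result:
(no rows)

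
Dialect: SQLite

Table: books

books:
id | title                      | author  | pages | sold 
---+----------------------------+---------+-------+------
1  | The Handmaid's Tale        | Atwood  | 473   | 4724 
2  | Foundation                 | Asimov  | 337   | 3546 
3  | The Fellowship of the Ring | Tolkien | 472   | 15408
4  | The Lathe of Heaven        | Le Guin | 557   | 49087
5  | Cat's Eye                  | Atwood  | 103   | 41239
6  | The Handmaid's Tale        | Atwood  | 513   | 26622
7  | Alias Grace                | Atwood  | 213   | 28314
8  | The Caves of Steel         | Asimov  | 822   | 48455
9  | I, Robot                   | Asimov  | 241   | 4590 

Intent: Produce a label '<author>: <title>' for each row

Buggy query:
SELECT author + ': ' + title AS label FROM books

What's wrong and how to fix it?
Bug: SQLite uses || for string concatenation; + coerces text to numbers (yielding 0)

Fix: Replace + with || to concatenate text

Corrected query:
SELECT author || ': ' || title AS label FROM books

Result:
label                              
-----------------------------------
Atwood: The Handmaid's Tale        
Asimov: Foundation                 
Tolkien: The Fellowship of the Ring
Le Guin: The Lathe of Heaven       
Atwood: Cat's Eye                  
Atwood: The Handmaid's Tale        
Atwood: Alias Grace                
Asimov: The Caves of Steel         
Asimov: I, Robot                   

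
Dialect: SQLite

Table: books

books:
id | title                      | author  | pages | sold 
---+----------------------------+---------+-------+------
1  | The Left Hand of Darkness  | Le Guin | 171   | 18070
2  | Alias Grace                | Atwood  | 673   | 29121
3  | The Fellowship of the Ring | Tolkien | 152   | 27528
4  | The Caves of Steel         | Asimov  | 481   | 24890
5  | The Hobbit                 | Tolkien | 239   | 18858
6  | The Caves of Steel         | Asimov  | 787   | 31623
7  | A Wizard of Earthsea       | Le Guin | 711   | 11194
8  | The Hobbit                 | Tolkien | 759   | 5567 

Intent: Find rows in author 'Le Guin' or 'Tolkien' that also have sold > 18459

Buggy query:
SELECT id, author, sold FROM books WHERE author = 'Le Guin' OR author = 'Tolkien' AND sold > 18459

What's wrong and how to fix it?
Bug: AND binds tighter than OR, so this parses as author = 'Le Guin' OR (author = 'Tolkien' AND sold > 18459)

Fix: Add parentheses around the OR so the AND applies to both alternatives

Corrected query:
SELECT id, author, sold FROM books WHERE (author = 'Le Guin' OR author = 'Tolkien') AND sold > 18459

Result:
id | author  | sold 
---+---------+------
3  | Tolkien | 27528
5  | Tolkien | 18858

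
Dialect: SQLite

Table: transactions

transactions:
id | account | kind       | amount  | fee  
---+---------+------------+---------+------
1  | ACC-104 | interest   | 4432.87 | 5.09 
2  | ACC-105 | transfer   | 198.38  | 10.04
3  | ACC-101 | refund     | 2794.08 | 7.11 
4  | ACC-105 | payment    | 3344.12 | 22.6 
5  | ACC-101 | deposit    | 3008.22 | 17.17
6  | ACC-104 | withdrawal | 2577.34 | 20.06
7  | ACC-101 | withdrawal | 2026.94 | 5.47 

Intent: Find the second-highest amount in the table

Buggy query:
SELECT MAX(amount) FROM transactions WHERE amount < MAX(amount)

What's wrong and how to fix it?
Bug: The inner MAX is an aggregate inside WHERE, which is not allowed

Fix: Compute the overall MAX in a subquery, then take MAX of rows below it

Corrected query:
SELECT MAX(amount) FROM transactions WHERE amount < (SELECT MAX(amount) FROM transactions)

Result:
MAX(amount)
-----------
3344.12    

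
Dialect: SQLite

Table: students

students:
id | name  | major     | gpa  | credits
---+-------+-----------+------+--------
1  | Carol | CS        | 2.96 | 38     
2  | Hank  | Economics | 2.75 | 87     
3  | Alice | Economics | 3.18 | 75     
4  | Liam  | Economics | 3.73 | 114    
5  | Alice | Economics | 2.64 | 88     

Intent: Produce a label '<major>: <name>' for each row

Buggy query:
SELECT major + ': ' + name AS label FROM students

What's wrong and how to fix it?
Bug: '+' is numeric addition; on text columns SQLite converts them to 0 instead of concatenating

Fix: Use the || operator for string concatenation

Corrected query:
SELECT major || ': ' || name AS label FROM students

Result:
label           
----------------
CS: Carol       
Economics: Hank 
Economics: Alice
Economics: Liam 
Economics: Alice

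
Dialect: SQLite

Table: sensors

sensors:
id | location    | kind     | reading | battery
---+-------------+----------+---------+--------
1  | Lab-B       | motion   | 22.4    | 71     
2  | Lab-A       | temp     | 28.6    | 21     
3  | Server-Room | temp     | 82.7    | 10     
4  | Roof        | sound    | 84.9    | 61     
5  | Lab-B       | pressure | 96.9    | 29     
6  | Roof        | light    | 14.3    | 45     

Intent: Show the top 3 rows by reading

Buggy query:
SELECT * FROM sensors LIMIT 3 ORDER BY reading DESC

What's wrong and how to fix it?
Bug: ORDER BY cannot follow LIMIT; LIMIT is the final clause

Fix: Sort with ORDER BY, then apply LIMIT

Corrected query:
SELECT * FROM sensors ORDER BY reading DESC LIMIT 3

Result:
id | location    | kind     | reading | battery
---+-------------+----------+---------+--------
5  | Lab-B       | pressure | 96.9    | 29     
4  | Roof        | sound    | 84.9    | 61     
3  | Server-Room | temp     | 82.7    | 10     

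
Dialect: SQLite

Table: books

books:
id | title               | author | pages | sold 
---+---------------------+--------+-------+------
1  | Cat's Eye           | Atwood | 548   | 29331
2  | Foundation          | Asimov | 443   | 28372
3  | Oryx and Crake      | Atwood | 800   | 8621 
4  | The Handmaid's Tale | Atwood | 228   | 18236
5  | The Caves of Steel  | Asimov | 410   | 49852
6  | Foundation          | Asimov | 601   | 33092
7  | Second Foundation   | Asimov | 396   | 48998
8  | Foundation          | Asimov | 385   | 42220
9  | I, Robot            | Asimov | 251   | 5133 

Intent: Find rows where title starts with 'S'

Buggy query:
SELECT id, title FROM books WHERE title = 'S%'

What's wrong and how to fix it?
Bug: Wildcards only work with LIKE; '=' treats '%' as a literal character

Fix: Replace '=' with LIKE so 'S%' is treated as a pattern

Corrected query:
SELECT id, title FROM books WHERE title LIKE 'S%'

Result:
id | title            
---+------------------
7  | Second Foundation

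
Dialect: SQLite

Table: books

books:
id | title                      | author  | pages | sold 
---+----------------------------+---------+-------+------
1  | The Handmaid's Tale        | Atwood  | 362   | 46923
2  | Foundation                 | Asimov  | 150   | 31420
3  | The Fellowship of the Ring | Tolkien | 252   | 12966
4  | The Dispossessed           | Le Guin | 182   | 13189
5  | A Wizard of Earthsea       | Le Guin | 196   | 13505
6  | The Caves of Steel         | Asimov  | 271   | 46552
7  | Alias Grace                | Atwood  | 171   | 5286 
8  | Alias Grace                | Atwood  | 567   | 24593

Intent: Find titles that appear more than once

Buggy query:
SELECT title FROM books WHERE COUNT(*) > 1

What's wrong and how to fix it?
Bug: COUNT(*) is an aggregate and cannot be used in WHERE

Fix: Group first, then use HAVING for the count condition

Corrected query:
SELECT title FROM books GROUP BY title HAVING COUNT(*) > 1

Result:
title      
-----------
Alias Grace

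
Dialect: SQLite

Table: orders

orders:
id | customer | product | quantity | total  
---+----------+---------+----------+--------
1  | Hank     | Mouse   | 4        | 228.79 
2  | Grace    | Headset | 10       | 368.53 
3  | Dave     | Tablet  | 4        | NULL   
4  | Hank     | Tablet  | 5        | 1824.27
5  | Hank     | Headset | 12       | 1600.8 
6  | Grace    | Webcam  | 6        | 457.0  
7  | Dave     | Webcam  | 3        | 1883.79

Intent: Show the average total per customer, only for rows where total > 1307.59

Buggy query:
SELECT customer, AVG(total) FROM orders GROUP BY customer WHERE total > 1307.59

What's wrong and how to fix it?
Bug: Row-level WHERE must come before GROUP BY in the clause order

Fix: Move the WHERE clause before GROUP BY

Corrected query:
SELECT customer, AVG(total) FROM orders WHERE total > 1307.59 GROUP BY customer

Result:
customer | AVG(total)
---------+-----------
Dave     | 1883.79   
Hank     | 1712.535  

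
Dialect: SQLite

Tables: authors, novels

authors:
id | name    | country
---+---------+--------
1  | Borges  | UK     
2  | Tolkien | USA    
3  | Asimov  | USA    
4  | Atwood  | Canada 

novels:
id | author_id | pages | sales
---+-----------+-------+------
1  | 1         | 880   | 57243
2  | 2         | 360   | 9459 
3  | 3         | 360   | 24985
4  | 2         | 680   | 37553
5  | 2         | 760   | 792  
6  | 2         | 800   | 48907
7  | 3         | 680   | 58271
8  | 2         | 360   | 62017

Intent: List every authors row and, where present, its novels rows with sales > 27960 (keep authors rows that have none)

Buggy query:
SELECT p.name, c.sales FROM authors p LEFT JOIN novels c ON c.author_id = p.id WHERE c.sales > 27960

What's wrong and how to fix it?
Bug: Filtering c.sales in WHERE discards the NULL rows produced by LEFT JOIN, turning it into an inner join

Fix: Move the right-table condition into the ON clause so unmatched parents are kept

Corrected query:
SELECT p.name, c.sales FROM authors p LEFT JOIN novels c ON c.author_id = p.id AND c.sales > 27960

Result:
name    | sales
--------+------
Borges  | 57243
Tolkien | 37553
Tolkien | 48907
Tolkien | 62017
Asimov  | 58271
Atwood  | NULL 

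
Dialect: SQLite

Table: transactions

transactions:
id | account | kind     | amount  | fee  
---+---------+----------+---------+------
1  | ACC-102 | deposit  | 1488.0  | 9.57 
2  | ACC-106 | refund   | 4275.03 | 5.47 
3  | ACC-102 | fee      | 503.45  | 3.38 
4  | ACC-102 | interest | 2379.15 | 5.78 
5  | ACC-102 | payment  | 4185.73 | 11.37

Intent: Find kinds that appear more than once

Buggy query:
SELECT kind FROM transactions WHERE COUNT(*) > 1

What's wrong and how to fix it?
Bug: COUNT(*) is an aggregate and cannot be used in WHERE

Fix: GROUP BY kind, then filter groups with HAVING COUNT(*) > 1

Corrected query:
SELECT kind FROM transactions GROUP BY kind HAVING COUNT(*) > 1

Result:
(no rows)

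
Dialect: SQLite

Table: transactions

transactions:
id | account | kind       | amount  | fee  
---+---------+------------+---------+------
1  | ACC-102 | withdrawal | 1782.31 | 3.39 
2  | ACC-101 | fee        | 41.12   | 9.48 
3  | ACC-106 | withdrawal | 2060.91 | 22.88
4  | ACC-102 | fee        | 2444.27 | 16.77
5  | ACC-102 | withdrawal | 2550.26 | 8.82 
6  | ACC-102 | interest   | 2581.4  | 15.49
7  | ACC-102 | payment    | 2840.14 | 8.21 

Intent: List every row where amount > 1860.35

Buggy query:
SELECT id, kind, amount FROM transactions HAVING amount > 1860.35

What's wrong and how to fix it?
Bug: This is a non-aggregate query (no GROUP BY, no aggregates), so in SQLite the HAVING clause is invalid here; a row-level condition belongs in WHERE

Fix: Use WHERE for row-level filtering

Corrected query:
SELECT id, kind, amount FROM transactions WHERE amount > 1860.35

Result:
id | kind       | amount 
---+------------+--------
3  | withdrawal | 2060.91
4  | fee        | 2444.27
5  | withdrawal | 2550.26
6  | interest   | 2581.4 
7  | payment    | 2840.14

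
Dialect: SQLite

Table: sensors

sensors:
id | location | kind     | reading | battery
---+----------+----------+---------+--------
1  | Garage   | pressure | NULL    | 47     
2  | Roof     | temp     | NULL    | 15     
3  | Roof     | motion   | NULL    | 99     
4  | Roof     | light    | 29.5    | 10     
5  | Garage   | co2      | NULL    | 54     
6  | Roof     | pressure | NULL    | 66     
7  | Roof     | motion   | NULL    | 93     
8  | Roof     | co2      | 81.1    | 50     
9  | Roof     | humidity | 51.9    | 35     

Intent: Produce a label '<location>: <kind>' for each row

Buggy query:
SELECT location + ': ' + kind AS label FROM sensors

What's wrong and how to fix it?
Bug: '+' is numeric addition; on text columns SQLite converts them to 0 instead of concatenating

Fix: Use the || operator for string concatenation

Corrected query:
SELECT location || ': ' || kind AS label FROM sensors

Result:
label           
----------------
Garage: pressure
Roof: temp      
Roof: motion    
Roof: light     
Garage: co2     
Roof: pressure  
Roof: motion    
Roof: co2       
Roof: humidity  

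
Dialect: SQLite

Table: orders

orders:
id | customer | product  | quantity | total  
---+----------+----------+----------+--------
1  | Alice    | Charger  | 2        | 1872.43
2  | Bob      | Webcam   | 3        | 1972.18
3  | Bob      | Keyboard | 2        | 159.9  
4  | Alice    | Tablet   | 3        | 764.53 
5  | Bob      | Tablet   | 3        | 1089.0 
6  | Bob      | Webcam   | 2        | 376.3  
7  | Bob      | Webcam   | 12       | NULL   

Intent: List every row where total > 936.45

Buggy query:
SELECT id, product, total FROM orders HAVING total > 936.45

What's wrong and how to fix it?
Bug: This is a non-aggregate query (no GROUP BY, no aggregates), so in SQLite the HAVING clause is invalid here; a row-level condition belongs in WHERE

Fix: Replace HAVING with WHERE since the condition applies to individual rows

Corrected query:
SELECT id, product, total FROM orders WHERE total > 936.45

Result:
id | product | total  
---+---------+--------
1  | Charger | 1872.43
2  | Webcam  | 1972.18
5  | Tablet  | 1089   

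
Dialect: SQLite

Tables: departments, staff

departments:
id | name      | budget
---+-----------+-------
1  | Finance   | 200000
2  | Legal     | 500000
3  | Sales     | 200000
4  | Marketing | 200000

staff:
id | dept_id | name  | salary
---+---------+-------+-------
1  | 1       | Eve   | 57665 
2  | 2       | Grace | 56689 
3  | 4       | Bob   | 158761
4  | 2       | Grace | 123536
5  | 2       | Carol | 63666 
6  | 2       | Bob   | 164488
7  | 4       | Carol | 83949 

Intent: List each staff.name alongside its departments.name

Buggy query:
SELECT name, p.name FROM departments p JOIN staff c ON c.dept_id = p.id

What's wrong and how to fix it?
Bug: 'name' exists in both joined tables, so the database can't tell which one is meant

Fix: Prefix ambiguous columns with the table alias

Corrected query:
SELECT c.name, p.name FROM departments p JOIN staff c ON c.dept_id = p.id

Result:
name  | name     
------+----------
Eve   | Finance  
Grace | Legal    
Bob   | Marketing
Grace | Legal    
Carol | Legal    
Bob   | Legal    
Carol | Marketing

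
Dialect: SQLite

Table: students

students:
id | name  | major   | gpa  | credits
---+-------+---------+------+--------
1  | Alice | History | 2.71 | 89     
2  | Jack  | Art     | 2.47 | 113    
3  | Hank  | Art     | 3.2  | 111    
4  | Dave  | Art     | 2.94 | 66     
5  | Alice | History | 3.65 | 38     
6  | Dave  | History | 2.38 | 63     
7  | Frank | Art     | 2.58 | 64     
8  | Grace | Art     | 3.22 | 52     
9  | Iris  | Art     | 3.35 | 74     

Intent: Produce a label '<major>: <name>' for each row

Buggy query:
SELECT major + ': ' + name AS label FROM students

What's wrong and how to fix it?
Bug: '+' is numeric addition; on text columns SQLite converts them to 0 instead of concatenating

Fix: Use the || operator for string concatenation

Corrected query:
SELECT major || ': ' || name AS label FROM students

Result:
label         
--------------
History: Alice
Art: Jack     
Art: Hank     
Art: Dave     
History: Alice
History: Dave 
Art: Frank    
Art: Grace    
Art: Iris     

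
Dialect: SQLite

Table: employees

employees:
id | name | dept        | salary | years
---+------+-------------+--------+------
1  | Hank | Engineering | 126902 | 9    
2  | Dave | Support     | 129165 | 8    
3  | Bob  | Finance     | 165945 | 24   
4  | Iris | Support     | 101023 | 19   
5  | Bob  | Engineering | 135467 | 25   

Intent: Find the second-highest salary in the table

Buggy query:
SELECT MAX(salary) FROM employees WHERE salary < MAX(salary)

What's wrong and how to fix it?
Bug: MAX(salary) on the right of the comparison is an aggregate-in-WHERE error

Fix: Put the inner MAX in a scalar subquery

Corrected query:
SELECT MAX(salary) FROM employees WHERE salary < (SELECT MAX(salary) FROM employees)

Result:
MAX(salary)
-----------
135467     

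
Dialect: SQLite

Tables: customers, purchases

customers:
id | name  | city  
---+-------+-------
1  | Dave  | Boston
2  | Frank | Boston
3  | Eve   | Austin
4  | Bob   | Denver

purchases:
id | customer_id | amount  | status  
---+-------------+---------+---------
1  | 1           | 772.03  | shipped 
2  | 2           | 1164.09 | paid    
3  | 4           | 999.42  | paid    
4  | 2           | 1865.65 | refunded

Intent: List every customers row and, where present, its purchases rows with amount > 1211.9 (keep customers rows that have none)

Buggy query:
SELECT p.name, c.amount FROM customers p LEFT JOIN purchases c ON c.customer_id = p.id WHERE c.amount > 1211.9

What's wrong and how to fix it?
Bug: Filtering c.amount in WHERE discards the NULL rows produced by LEFT JOIN, turning it into an inner join

Fix: Put 'c.amount > 1211.9' in the JOIN's ON clause instead of WHERE

Corrected query:
SELECT p.name, c.amount FROM customers p LEFT JOIN purchases c ON c.customer_id = p.id AND c.amount > 1211.9

Result:
name  | amount 
------+--------
Dave  | NULL   
Frank | 1865.65
Eve   | NULL   
Bob   | NULL   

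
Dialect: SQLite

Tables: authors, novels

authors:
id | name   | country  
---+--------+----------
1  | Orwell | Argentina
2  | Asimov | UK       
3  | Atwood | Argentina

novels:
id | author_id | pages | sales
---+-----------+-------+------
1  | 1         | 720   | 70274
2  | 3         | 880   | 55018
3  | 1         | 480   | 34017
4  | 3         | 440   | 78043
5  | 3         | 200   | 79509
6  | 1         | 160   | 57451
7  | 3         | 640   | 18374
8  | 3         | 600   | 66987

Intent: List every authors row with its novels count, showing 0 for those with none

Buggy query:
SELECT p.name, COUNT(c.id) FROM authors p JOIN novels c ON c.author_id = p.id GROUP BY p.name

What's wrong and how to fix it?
Bug: INNER JOIN drops authors rows that have no matching novels rows

Fix: Use LEFT JOIN so parents without children still appear (COUNT(c.id) gives 0)

Corrected query:
SELECT p.name, COUNT(c.id) FROM authors p LEFT JOIN novels c ON c.author_id = p.id GROUP BY p.name

Result:
name   | COUNT(c.id)
-------+------------
Asimov | 0          
Atwood | 5          
Orwell | 3          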